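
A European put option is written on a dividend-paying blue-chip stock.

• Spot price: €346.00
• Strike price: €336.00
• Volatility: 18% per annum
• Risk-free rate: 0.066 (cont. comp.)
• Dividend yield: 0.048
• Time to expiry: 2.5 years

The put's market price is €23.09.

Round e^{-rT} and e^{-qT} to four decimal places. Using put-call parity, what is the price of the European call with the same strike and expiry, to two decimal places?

e^(−qT) = e^(−0.048·2.5) = 0.8869;  e^(−rT) = e^(−0.066·2.5) = 0.8479
Put-call parity: C − P = S·e^(−qT) − K·e^(−rT) = 346·0.8869 − 336·0.8479 = 306.8674 − 284.8944 = 21.9730
C = P + (C − P) = 23.09 + (21.9730) = 45.0630

€45.06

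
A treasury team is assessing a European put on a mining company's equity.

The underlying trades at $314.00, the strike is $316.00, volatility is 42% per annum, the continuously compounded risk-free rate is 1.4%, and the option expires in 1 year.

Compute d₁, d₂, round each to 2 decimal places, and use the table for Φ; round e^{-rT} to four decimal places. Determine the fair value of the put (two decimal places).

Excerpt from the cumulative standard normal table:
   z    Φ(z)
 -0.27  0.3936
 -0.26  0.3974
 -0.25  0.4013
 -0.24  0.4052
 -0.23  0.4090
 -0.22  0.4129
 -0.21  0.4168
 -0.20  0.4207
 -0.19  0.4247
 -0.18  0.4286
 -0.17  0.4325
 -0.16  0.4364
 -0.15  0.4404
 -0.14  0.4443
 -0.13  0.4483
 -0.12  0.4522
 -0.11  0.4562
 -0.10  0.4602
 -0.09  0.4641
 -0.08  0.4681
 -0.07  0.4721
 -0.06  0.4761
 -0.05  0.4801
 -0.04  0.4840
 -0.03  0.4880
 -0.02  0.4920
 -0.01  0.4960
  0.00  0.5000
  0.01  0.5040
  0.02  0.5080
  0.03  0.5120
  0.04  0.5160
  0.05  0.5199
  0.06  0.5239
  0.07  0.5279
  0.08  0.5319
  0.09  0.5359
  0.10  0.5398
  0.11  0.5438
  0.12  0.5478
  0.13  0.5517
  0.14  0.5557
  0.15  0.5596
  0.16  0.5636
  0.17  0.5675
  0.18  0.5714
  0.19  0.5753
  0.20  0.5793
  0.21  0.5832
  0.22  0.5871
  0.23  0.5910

$50.84

σ√T = 0.42·√1 = 0.4200
d₁ = [ln(314/316) + (0.014 + ½·0.42²)·1] / (σ√T) = (-0.0063 + 0.1022) / 0.4200 = 0.2282 ⇒ 0.23
d₂ = 0.2282 − 0.4200 = -0.1918 ⇒ -0.19
exp(−rT) = exp(−0.014·1) = 0.9861
P = 316·0.9861·N(0.19) − 314·N(-0.23) = 316·0.9861·0.5753 − 314·0.4090 = 179.2679 − 128.4260 = 50.8419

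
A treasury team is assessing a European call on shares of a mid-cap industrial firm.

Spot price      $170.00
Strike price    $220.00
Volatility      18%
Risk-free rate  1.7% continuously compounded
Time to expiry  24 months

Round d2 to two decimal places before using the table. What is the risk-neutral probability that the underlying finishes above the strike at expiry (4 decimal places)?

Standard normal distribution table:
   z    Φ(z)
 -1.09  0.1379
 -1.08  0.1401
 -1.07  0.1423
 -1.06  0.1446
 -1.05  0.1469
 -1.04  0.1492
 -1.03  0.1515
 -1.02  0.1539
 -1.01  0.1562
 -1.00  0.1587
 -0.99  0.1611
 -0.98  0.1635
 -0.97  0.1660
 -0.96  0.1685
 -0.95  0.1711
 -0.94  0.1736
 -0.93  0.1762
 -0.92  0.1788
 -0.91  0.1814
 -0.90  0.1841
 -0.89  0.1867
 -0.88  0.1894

σ√T = 0.18·√2 = 0.2546
d₁ = [ln(170/220) + (0.017 + ½·0.18²)·2] / (σ√T) = (-0.2578 + 0.0664) / 0.2546 = -0.7520 ⇒ -0.75
d₂ = -0.7520 − 0.2546 = -1.0066 ⇒ -1.01
Risk-neutral Pr[S_T > K] = N(d₂) = N(-1.01) = 0.1562

0.1562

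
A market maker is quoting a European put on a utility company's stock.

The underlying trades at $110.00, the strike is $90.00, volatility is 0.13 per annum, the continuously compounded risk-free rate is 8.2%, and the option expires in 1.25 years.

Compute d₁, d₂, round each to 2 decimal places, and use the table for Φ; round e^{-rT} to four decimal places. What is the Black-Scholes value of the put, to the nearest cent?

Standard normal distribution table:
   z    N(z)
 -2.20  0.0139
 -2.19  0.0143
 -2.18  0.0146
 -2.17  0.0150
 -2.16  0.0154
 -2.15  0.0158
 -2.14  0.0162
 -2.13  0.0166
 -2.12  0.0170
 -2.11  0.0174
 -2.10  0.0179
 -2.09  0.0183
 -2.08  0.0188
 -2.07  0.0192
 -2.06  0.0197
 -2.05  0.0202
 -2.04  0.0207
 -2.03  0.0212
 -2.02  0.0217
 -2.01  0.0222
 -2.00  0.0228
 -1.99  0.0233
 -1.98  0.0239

$0.11

σ√T = 0.13 × 1.1180 = 0.1453
ln(S/K) + (r + σ²/2)T = ln(110/90) + (0.082 + 0.13²/2)·1.25 = 0.2007 + 0.1131 = 0.3137
d₁ = 0.3137 / 0.1453 = 2.1586 ≈ 2.16
d₂ = d₁ − σ√T = 2.1586 − 0.1453 = 2.0132 ≈ 2.01
exp(−rT) = exp(−0.082·1.25) = 0.9026
N(−d₂) = N(-2.01) = 0.0222;  N(−d₁) = N(-2.16) = 0.0154
P = 90·0.9026·0.0222 − 110·0.0154 = 1.8034 − 1.6940 = 0.1094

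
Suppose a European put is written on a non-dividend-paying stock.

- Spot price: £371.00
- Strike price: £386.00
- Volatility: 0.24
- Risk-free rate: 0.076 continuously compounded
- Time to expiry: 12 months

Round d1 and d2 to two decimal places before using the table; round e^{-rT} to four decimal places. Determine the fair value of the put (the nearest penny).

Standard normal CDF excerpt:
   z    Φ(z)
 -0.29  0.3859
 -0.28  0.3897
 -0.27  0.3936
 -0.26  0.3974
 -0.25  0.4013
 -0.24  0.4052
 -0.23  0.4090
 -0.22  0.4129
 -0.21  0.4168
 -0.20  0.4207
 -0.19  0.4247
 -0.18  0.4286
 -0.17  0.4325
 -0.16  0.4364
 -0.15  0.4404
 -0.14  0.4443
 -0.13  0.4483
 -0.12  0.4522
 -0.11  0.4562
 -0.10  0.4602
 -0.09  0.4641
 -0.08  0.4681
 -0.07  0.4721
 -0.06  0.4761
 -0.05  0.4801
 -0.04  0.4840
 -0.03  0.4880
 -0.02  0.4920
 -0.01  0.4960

T = 1;  σ√T = 0.2400
d₁ = [ln(371/386) + (0.076 + 0.24²/2)·1] / 0.2400 = [-0.0396 + 0.1048] / 0.2400 = 0.2715 ≈ 0.27
d₂ = d₁ − σ√T = 0.2715 − 0.2400 = 0.0315 ≈ 0.03
e^(−rT) = e^(−0.076·1) = 0.9268
N(−d₂) = N(-0.03) = 0.4880;  N(−d₁) = N(-0.27) = 0.3936
P = 386·0.9268·0.4880 − 371·0.3936 = 174.5795 − 146.0256 = 28.5539

£28.55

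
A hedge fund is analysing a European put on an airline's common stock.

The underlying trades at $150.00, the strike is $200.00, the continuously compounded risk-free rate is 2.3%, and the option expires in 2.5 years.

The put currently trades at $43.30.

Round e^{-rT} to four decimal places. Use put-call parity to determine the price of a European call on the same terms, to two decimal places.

exp(−rT) = exp(−0.023·2.5) = 0.9441
Put-call parity: C − P = S − K·e^(−rT) = 150 − 200·0.9441 = 150 − 188.8200 = -38.8200
C = P + (C − P) = 43.30 + (-38.8200) = 4.4800

$4.48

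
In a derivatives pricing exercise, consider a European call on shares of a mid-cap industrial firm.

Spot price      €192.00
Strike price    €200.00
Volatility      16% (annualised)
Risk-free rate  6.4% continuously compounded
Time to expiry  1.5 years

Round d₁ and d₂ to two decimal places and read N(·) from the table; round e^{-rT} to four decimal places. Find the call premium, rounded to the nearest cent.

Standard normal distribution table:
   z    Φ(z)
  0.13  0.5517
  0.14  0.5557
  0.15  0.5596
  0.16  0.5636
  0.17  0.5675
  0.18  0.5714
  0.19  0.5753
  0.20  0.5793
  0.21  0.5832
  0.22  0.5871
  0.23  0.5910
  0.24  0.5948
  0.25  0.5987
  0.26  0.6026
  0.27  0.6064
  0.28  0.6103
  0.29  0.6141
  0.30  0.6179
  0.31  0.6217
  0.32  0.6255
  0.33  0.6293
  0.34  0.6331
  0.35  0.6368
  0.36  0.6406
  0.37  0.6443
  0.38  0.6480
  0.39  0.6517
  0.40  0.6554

€20.59

σ√T = 0.16·√1.5 = 0.1960
d₁ = [ln(192/200) + (0.064 + 0.16²/2)·1.5] / 0.1960 = [-0.0408 + 0.1152] / 0.1960 = 0.3796 which rounds to 0.38
d₂ = d₁ − σ√T = 0.3796 − 0.1960 = 0.1836 which rounds to 0.18
exp(−rT) = exp(−0.064·1.5) = 0.9085
N(d₁) = N(0.38) = 0.6480;  N(d₂) = N(0.18) = 0.5714
C = 192·0.6480 − 200·0.9085·0.5714 = 124.4160 − 103.8234 = 20.5926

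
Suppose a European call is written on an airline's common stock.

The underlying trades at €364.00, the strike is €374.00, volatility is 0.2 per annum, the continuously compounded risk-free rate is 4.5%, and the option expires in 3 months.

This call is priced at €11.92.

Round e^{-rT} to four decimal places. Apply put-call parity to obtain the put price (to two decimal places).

€17.73

exp(−rT) = exp(−0.045·0.25) = 0.9888
Put-call parity: C − P = S − K·e^(−rT) = 364 − 374·0.9888 = 364 − 369.8112 = -5.8112
P = C − (C − P) = 11.92 − (-5.8112) = 17.7312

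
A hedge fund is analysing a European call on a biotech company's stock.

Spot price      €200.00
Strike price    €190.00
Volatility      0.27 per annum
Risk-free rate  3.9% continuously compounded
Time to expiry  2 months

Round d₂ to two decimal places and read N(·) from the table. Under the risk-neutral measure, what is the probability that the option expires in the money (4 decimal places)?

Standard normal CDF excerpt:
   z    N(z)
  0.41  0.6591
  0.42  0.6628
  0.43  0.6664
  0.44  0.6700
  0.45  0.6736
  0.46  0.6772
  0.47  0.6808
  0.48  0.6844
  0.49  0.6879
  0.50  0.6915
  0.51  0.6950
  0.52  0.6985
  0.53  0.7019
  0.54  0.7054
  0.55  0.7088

0.6808

σ√T = 0.27 × 0.4082 = 0.1102
d₁ = [ln(200/190) + (0.039 + 0.27²/2)·0.1667] / 0.1102 = [0.0513 + 0.0126] / 0.1102 = 0.5794 → 0.58
d₂ = d₁ − σ√T = 0.5794 − 0.1102 = 0.4692 → 0.47
Risk-neutral Pr[S_T > K] = N(d₂) = N(0.47) = 0.6808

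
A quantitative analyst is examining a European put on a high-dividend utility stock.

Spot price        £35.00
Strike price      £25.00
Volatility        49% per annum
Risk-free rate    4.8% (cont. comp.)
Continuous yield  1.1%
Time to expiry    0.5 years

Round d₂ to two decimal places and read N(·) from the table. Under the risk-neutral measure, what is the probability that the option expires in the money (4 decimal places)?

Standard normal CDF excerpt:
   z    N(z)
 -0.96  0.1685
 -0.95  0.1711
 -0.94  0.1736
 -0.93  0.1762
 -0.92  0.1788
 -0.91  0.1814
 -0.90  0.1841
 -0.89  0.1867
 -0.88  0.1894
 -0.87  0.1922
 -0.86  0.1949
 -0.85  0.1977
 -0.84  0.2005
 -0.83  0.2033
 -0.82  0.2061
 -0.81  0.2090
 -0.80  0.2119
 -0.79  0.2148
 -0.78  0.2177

σ√T = 0.49 × 0.7071 = 0.3465
d₁ = [ln(35/25) + (0.048 − 0.011 + 0.49²/2)·0.5] / 0.3465 = [0.3365 + 0.0785] / 0.3465 = 1.1977 ≈ 1.20
d₂ = d₁ − σ√T = 1.1977 − 0.3465 = 0.8513 ≈ 0.85
Pr(exercise) under Q = N(−d₂) = N(-0.85) = 0.1977

0.1977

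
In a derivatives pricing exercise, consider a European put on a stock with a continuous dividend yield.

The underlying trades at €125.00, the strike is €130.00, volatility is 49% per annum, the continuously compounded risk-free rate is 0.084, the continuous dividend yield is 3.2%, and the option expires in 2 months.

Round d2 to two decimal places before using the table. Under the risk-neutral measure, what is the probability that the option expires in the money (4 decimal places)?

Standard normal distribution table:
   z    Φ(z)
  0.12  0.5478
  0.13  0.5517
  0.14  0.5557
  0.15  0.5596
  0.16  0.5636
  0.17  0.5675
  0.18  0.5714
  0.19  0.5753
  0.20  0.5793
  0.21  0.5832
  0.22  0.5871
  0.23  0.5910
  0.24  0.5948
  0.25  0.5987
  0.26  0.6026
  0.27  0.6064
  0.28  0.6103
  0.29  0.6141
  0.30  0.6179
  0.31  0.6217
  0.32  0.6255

T = 0.1667;  σ√T = 0.2000
d₁ = [ln(125/130) + (0.084 − 0.032 + ½·0.49²)·0.1667] / (σ√T) = (-0.0392 + 0.0287) / 0.2000 = -0.0527 ≈ -0.05
d₂ = -0.0527 − 0.2000 = -0.2528 ≈ -0.25
Pr(exercise) under Q = N(−d₂) = N(0.25) = 0.5987

0.5987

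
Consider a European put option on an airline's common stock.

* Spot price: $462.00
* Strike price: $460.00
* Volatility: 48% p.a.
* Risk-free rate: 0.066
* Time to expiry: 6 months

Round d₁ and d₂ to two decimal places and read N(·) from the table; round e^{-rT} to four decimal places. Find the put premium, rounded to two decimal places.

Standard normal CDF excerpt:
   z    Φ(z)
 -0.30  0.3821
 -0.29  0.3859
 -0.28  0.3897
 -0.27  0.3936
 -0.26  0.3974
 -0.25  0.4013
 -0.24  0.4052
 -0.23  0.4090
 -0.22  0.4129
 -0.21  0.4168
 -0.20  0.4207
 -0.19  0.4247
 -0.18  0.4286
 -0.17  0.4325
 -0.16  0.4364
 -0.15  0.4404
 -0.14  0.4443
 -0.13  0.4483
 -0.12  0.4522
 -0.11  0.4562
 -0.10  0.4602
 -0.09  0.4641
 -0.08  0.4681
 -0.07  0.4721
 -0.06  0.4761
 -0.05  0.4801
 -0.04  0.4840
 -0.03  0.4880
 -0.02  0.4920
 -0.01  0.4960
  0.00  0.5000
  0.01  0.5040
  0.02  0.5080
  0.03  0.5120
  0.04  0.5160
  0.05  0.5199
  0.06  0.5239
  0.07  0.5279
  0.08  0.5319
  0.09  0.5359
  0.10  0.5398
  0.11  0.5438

T = 0.5;  σ√T = 0.3394
ln(S/K) + (r + σ²/2)T = ln(462/460) + (0.066 + 0.48²/2)·0.5 = 0.0043 + 0.0906 = 0.0949
d₁ = 0.0949 / 0.3394 = 0.2797 which rounds to 0.28
d₂ = d₁ − σ√T = 0.2797 − 0.3394 = -0.0597 which rounds to -0.06
exp(−rT) = exp(−0.066·0.5) = 0.9675
P = 460·0.9675·N(0.06) − 462·N(-0.28) = 460·0.9675·0.5239 − 462·0.3897 = 233.1617 − 180.0414 = 53.1203

$53.12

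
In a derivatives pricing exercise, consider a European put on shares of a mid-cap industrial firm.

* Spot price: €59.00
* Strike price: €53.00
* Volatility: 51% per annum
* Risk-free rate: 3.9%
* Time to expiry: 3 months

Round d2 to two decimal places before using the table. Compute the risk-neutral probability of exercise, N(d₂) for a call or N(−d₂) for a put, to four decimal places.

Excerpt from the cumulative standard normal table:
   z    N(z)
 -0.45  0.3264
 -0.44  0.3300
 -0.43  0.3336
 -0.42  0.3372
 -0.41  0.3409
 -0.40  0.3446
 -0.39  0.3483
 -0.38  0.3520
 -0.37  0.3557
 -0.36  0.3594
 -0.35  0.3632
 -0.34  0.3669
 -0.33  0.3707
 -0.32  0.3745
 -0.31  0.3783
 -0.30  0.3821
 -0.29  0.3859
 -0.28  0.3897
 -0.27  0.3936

σ√T = 0.51 × 0.5000 = 0.2550
d₁ = [ln(59/53) + (0.039 + 0.51²/2)·0.25] / 0.2550 = [0.1072 + 0.0423] / 0.2550 = 0.5863 which rounds to 0.59
d₂ = d₁ − σ√T = 0.5863 − 0.2550 = 0.3313 which rounds to 0.33
Pr(exercise) under Q = N(−d₂) = N(-0.33) = 0.3707

0.3707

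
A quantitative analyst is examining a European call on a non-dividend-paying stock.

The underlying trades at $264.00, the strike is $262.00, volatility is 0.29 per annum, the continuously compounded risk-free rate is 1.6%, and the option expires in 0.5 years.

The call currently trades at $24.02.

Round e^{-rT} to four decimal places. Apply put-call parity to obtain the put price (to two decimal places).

$19.92

e^(−rT) = e^(−0.016·0.5) = 0.9920
Put-call parity: C − P = S − K·e^(−rT) = 264 − 262·0.9920 = 264 − 259.9040 = 4.0960
P = C − (C − P) = 24.02 − (4.0960) = 19.9240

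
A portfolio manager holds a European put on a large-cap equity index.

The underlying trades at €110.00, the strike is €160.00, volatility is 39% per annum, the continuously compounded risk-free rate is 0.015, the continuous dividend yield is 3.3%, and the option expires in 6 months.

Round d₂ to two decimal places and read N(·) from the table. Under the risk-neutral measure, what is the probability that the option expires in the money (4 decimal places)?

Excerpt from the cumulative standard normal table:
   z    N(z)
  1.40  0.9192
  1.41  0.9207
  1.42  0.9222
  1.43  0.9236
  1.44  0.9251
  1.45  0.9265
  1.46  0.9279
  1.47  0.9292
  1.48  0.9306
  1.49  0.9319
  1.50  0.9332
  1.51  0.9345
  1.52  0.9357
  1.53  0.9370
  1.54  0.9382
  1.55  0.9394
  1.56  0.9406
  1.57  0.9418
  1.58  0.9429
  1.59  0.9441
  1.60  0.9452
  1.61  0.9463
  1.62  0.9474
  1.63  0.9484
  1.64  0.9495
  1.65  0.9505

0.9370

σ√T = 0.39 × 0.7071 = 0.2758
ln(S/K) + (r − q + σ²/2)T = ln(110/160) + (0.015 − 0.033 + 0.39²/2)·0.5 = -0.3747 + 0.0290 = -0.3457
d₁ = -0.3457 / 0.2758 = -1.2535 → -1.25
d₂ = d₁ − σ√T = -1.2535 − 0.2758 = -1.5292 → -1.53
Pr(exercise) under Q = N(−d₂) = N(1.53) = 0.9370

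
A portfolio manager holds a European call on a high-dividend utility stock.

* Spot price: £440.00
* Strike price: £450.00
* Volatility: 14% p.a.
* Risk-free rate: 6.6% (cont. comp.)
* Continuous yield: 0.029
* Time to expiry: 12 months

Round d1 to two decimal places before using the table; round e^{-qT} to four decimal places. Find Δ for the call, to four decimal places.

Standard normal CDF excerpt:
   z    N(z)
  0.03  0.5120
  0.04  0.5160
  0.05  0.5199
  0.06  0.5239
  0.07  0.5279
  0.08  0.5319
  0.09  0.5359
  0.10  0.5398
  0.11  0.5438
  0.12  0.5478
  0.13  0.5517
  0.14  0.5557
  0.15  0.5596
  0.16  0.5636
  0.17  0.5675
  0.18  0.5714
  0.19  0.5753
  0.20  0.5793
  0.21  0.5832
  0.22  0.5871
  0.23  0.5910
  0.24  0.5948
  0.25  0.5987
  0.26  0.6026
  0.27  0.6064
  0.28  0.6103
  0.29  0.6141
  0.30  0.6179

0.5513

T = 1;  σ√T = 0.1400
d₁ = [ln(440/450) + (0.066 − 0.029 + ½·0.14²)·1] / (σ√T) = (-0.0225 + 0.0468) / 0.1400 = 0.1738 ⇒ 0.17
N(d₁) = N(0.17) = 0.5675
Δ_call = exp(−qT)·N(d₁) = 0.9714·0.5675 = 0.5513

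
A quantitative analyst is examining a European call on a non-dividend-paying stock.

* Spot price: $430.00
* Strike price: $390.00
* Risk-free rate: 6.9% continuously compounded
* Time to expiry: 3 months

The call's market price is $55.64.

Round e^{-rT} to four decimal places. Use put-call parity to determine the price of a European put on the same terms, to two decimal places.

$8.97

exp(−rT) = exp(−0.069·0.25) = 0.9829
Put-call parity: C − P = S − K·e^(−rT) = 430 − 390·0.9829 = 430 − 383.3310 = 46.6690
P = C − (C − P) = 55.64 − (46.6690) = 8.9710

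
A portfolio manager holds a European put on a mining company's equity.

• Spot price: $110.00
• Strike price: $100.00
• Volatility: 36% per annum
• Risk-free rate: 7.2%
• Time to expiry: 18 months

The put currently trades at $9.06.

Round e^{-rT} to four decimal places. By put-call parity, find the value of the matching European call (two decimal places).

e^(−rT) = e^(−0.072·1.5) = 0.8976
Put-call parity: C − P = S − K·e^(−rT) = 110 − 100·0.8976 = 110 − 89.7600 = 20.2400
C = P + (C − P) = 9.06 + (20.2400) = 29.3000

$29.30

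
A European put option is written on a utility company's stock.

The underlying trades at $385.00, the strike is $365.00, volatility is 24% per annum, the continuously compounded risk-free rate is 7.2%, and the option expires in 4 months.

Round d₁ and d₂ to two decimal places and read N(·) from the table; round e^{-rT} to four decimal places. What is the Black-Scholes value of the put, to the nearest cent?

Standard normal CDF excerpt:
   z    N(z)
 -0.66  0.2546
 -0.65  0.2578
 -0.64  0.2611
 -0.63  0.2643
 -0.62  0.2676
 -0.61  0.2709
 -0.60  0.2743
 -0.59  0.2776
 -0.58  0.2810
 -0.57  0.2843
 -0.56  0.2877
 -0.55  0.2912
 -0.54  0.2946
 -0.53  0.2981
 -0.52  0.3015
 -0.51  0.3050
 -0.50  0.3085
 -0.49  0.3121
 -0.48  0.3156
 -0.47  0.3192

σ√T = 0.24 × 0.5774 = 0.1386
d₁ = [ln(385/365) + (0.072 + 0.24²/2)·0.3333] / 0.1386 = [0.0533 + 0.0336] / 0.1386 = 0.6275 ⇒ 0.63
d₂ = d₁ − σ√T = 0.6275 − 0.1386 = 0.4889 ⇒ 0.49
e^(−rT) = e^(−0.072·0.3333) = 0.9763
P = 365·0.9763·N(-0.49) − 385·N(-0.63) = 365·0.9763·0.3121 − 385·0.2643 = 111.2167 − 101.7555 = 9.4612

$9.46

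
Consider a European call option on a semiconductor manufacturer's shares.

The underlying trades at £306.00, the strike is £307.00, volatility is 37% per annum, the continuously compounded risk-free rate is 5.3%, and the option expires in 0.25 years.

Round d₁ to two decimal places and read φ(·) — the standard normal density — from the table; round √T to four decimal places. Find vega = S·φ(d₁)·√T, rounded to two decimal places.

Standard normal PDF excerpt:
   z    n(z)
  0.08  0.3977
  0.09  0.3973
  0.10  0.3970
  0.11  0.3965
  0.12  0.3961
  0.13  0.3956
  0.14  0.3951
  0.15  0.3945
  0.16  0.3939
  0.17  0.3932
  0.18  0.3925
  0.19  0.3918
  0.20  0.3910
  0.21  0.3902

σ√T = 0.37·√0.25 = 0.1850
d₁ = [ln(306/307) + (0.053 + ½·0.37²)·0.25] / (σ√T) = (-0.0033 + 0.0304) / 0.1850 = 0.1465 ≈ 0.15
√T = √0.25 = 0.5000
φ(d₁) = φ(0.15) = 0.3945
vega = S·φ(d₁)·√T = 306·0.3945·0.5000 = 60.3585

60.36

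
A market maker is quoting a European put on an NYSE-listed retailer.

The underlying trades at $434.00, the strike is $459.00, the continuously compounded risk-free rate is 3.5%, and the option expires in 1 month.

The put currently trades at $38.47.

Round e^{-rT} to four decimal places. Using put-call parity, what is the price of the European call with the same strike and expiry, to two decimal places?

exp(−rT) = exp(−0.035·0.08333) = 0.9971
Put-call parity: C − P = S − K·e^(−rT) = 434 − 459·0.9971 = 434 − 457.6689 = -23.6689
C = P + (C − P) = 38.47 + (-23.6689) = 14.8011

$14.80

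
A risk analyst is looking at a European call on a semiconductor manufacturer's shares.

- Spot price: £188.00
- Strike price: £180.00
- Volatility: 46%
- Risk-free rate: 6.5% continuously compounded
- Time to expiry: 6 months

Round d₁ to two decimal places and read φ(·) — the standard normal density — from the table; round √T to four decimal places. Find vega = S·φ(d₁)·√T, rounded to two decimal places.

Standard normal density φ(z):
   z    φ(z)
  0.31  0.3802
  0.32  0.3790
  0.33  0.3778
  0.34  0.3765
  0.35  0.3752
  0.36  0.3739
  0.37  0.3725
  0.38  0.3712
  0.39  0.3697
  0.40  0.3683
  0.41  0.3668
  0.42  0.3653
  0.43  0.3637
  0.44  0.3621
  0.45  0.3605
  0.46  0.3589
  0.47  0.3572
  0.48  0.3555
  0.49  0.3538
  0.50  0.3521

48.96

σ√T = 0.46 × 0.7071 = 0.3253
d₁ = [ln(188/180) + (0.065 + 0.46²/2)·0.5] / 0.3253 = [0.0435 + 0.0854] / 0.3253 = 0.3962 which rounds to 0.40
√T = √0.5 = 0.7071
φ(d₁) = φ(0.40) = 0.3683
vega = S·φ(d₁)·√T = 188·0.3683·0.7071 = 48.9599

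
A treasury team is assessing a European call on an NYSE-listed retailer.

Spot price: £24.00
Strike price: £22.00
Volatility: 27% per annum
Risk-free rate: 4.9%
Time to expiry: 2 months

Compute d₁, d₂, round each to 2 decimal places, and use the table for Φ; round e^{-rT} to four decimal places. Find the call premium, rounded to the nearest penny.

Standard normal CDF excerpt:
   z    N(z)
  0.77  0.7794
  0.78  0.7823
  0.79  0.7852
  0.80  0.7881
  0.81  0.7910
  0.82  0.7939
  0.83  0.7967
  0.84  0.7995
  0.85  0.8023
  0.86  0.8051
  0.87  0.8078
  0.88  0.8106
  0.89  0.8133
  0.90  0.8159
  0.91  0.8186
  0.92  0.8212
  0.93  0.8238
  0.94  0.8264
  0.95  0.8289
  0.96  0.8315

σ√T = 0.27 × 0.4082 = 0.1102
d₁ = [ln(24/22) + (0.049 + ½·0.27²)·0.1667] / (σ√T) = (0.0870 + 0.0142) / 0.1102 = 0.9186 → 0.92
d₂ = 0.9186 − 0.1102 = 0.8084 → 0.81
exp(−rT) = exp(−0.049·0.1667) = 0.9919
N(d₁) = N(0.92) = 0.8212;  N(d₂) = N(0.81) = 0.7910
C = 24·0.8212 − 22·0.9919·0.7910 = 19.7088 − 17.2610 = 2.4478

£2.45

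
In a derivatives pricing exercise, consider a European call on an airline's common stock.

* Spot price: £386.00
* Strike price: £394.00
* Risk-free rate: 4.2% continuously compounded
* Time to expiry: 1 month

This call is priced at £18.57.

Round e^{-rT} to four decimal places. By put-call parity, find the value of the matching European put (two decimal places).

exp(−rT) = exp(−0.042·0.08333) = 0.9965
Put-call parity: C − P = S − K·e^(−rT) = 386 − 394·0.9965 = 386 − 392.6210 = -6.6210
P = C − (C − P) = 18.57 − (-6.6210) = 25.1910

£25.19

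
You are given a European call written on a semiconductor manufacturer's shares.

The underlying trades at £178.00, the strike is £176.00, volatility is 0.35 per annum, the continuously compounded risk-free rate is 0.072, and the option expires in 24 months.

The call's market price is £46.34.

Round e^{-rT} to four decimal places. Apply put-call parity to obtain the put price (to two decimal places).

£20.74

e^(−rT) = e^(−0.072·2) = 0.8659
Put-call parity: C − P = S − K·e^(−rT) = 178 − 176·0.8659 = 178 − 152.3984 = 25.6016
P = C − (C − P) = 46.34 − (25.6016) = 20.7384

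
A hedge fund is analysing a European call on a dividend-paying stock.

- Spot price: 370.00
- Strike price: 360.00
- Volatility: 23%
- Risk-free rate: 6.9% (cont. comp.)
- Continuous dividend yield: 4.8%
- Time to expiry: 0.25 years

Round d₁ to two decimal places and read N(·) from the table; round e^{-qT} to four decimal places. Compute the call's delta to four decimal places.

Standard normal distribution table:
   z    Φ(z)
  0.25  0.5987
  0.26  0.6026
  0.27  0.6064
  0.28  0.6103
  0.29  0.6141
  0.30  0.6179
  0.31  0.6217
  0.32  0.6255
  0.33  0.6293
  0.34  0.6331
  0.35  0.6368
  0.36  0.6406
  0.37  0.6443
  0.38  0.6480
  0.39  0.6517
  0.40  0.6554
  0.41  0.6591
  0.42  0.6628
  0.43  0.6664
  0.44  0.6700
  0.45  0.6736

σ√T = 0.23 × 0.5000 = 0.1150
d₁ = [ln(370/360) + (0.069 − 0.048 + 0.23²/2)·0.25] / 0.1150 = [0.0274 + 0.0119] / 0.1150 = 0.3414 ≈ 0.34
N(d₁) = N(0.34) = 0.6331
Δ_call = e^(−qT)·N(d₁) = 0.9881·0.6331 = 0.6256

0.6256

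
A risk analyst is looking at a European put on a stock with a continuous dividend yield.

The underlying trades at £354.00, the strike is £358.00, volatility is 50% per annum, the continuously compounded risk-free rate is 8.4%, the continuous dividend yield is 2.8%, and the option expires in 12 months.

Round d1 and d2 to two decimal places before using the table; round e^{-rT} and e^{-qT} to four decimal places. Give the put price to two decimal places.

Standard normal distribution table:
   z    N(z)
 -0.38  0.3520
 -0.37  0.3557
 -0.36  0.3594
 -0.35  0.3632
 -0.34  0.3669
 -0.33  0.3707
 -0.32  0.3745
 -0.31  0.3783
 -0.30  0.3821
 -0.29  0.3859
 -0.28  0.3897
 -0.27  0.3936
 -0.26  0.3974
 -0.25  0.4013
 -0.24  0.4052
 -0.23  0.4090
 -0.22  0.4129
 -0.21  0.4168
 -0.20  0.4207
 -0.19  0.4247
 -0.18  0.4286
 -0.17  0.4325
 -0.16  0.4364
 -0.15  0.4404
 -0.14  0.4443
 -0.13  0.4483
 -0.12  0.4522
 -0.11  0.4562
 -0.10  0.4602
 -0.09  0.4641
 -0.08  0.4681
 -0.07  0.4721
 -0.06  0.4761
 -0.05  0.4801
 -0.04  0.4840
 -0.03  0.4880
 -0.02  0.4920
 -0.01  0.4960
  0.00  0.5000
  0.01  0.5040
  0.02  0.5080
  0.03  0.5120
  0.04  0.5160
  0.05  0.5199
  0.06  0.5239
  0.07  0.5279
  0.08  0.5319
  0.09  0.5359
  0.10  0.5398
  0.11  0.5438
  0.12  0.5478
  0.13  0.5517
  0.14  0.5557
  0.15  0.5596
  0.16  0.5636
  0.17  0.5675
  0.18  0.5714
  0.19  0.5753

£59.21

σ√T = 0.5·√1 = 0.5000
ln(S/K) + (r − q + σ²/2)T = ln(354/358) + (0.084 − 0.028 + 0.5²/2)·1 = -0.0112 + 0.1810 = 0.1698
d₁ = 0.1698 / 0.5000 = 0.3395 ⇒ 0.34
d₂ = d₁ − σ√T = 0.3395 − 0.5000 = -0.1605 ⇒ -0.16
exp(−qT) = exp(−0.028·1) = 0.9724;  exp(−rT) = exp(−0.084·1) = 0.9194
N(−d₂) = N(0.16) = 0.5636;  N(−d₁) = N(-0.34) = 0.3669
P = 358·0.9194·0.5636 − 354·0.9724·0.3669 = 185.5062 − 126.2978 = 59.2084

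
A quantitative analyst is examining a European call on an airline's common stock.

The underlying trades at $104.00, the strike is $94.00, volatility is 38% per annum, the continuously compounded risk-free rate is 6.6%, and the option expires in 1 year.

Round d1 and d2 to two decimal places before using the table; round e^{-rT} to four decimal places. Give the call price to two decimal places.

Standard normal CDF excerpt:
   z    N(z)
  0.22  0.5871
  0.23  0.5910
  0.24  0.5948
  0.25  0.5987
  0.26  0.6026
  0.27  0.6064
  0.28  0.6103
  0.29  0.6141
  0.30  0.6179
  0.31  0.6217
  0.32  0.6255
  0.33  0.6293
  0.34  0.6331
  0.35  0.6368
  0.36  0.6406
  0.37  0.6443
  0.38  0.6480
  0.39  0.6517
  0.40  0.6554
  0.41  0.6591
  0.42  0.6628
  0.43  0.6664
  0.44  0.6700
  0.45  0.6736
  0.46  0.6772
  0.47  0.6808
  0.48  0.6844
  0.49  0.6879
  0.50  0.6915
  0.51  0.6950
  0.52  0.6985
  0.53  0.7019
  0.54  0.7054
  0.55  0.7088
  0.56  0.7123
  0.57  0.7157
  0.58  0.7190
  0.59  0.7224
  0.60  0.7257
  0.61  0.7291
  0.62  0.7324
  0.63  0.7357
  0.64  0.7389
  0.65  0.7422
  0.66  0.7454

σ√T = 0.38 × 1.0000 = 0.3800
ln(S/K) + (r + σ²/2)T = ln(104/94) + (0.066 + 0.38²/2)·1 = 0.1011 + 0.1382 = 0.2393
d₁ = 0.2393 / 0.3800 = 0.6297 ⇒ 0.63
d₂ = d₁ − σ√T = 0.6297 − 0.3800 = 0.2497 ⇒ 0.25
e^(−rT) = e^(−0.066·1) = 0.9361
C = 104·N(0.63) − 94·0.9361·N(0.25) = 104·0.7357 − 94·0.9361·0.5987 = 76.5128 − 52.6816 = 23.8312

$23.83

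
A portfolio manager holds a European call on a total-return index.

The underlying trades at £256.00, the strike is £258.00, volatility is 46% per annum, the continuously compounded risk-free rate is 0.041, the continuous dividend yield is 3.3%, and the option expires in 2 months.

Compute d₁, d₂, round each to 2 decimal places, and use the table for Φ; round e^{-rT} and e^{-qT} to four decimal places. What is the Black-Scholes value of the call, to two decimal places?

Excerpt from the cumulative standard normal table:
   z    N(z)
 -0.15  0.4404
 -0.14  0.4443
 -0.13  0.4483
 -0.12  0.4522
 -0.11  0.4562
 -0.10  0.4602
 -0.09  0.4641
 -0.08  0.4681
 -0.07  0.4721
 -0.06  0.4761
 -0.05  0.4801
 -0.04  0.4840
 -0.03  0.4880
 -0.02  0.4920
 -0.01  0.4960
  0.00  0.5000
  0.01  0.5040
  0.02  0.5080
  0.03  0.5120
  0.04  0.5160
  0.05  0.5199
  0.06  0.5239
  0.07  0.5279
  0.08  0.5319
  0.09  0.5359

σ√T = 0.46·√0.1667 = 0.1878
d₁ = [ln(256/258) + (0.041 − 0.033 + 0.46²/2)·0.1667] / 0.1878 = [-0.0078 + 0.0190] / 0.1878 = 0.0596 → 0.06
d₂ = d₁ − σ√T = 0.0596 − 0.1878 = -0.1282 → -0.13
exp(−qT) = exp(−0.033·0.1667) = 0.9945;  exp(−rT) = exp(−0.041·0.1667) = 0.9932
C = 256·0.9945·N(0.06) − 258·0.9932·N(-0.13) = 256·0.9945·0.5239 − 258·0.9932·0.4483 = 133.3807 − 114.8749 = 18.5058

£18.51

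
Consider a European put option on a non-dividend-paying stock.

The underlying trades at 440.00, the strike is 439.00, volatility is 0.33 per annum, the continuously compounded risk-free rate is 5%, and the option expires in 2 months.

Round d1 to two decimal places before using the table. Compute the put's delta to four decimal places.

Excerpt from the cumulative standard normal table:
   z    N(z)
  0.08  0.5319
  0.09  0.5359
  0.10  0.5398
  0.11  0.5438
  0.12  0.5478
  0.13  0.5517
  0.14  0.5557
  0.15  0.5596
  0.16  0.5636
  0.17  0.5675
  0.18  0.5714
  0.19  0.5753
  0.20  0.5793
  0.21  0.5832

-0.4404

σ√T = 0.33·√0.1667 = 0.1347
d₁ = [ln(440/439) + (0.05 + 0.33²/2)·0.1667] / 0.1347 = [0.0023 + 0.0174] / 0.1347 = 0.1461 ⇒ 0.15
N(d₁) = N(0.15) = 0.5596
Δ_put = N(d₁) − 1 = 0.5596 − 1 = -0.4404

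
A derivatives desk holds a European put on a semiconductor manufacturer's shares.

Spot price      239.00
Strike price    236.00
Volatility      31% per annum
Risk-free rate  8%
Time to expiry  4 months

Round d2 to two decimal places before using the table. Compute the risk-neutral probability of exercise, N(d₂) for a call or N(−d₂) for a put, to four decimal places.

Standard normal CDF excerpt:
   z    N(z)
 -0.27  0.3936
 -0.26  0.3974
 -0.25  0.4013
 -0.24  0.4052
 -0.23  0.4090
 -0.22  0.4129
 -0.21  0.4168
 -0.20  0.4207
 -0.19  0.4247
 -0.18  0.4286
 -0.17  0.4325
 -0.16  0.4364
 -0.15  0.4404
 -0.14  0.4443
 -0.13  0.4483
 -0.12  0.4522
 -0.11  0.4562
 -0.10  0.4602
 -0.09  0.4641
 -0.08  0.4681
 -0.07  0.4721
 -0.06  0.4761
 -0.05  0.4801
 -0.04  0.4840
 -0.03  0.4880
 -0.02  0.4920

0.4483

σ√T = 0.31 × 0.5774 = 0.1790
d₁ = [ln(239/236) + (0.08 + 0.31²/2)·0.3333] / 0.1790 = [0.0126 + 0.0427] / 0.1790 = 0.3091 → 0.31
d₂ = d₁ − σ√T = 0.3091 − 0.1790 = 0.1301 → 0.13
Risk-neutral Pr[S_T < K] = N(−d₂) = N(-0.13) = 0.4483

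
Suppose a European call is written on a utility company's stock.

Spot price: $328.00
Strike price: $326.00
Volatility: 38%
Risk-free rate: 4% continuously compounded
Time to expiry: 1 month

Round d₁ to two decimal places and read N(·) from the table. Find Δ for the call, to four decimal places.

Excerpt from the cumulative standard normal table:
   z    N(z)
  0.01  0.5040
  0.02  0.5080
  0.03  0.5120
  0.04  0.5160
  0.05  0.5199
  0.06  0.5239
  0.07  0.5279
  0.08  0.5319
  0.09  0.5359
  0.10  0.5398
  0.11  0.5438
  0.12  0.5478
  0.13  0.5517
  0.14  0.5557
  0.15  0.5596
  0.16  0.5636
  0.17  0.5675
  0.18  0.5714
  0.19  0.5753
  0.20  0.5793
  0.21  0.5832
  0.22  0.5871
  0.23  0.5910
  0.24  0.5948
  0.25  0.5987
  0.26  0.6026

0.5557

T = 0.08333;  σ√T = 0.1097
d₁ = [ln(328/326) + (0.04 + 0.38²/2)·0.08333] / 0.1097 = [0.0061 + 0.0093] / 0.1097 = 0.1410 which rounds to 0.14
N(d₁) = N(0.14) = 0.5557
Δ_call = N(d₁) = 0.5557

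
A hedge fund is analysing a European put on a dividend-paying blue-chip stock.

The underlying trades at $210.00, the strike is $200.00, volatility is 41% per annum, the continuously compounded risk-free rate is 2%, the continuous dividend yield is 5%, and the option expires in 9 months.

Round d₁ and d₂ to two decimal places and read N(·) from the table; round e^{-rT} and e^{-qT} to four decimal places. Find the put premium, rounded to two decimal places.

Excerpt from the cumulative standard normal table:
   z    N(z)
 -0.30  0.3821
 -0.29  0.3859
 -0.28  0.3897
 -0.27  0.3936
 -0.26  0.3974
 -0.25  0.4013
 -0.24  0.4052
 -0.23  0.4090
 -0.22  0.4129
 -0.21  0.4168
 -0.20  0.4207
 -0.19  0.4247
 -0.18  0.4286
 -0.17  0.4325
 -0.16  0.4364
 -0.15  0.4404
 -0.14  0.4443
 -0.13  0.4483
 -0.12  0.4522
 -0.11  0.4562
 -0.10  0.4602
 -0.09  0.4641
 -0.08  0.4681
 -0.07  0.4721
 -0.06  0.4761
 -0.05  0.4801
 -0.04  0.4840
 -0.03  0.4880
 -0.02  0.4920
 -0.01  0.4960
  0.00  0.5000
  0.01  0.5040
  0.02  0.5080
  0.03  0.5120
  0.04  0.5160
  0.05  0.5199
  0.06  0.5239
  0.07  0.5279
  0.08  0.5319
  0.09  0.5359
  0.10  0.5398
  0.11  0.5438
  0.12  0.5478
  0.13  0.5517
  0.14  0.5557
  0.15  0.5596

$25.18

σ√T = 0.41·√0.75 = 0.3551
d₁ = [ln(210/200) + (0.02 − 0.05 + 0.41²/2)·0.75] / 0.3551 = [0.0488 + 0.0405] / 0.3551 = 0.2516 → 0.25
d₂ = d₁ − σ√T = 0.2516 − 0.3551 = -0.1035 → -0.10
exp(−qT) = exp(−0.05·0.75) = 0.9632;  exp(−rT) = exp(−0.02·0.75) = 0.9851
P = 200·0.9851·N(0.10) − 210·0.9632·N(-0.25) = 200·0.9851·0.5398 − 210·0.9632·0.4013 = 106.3514 − 81.1718 = 25.1796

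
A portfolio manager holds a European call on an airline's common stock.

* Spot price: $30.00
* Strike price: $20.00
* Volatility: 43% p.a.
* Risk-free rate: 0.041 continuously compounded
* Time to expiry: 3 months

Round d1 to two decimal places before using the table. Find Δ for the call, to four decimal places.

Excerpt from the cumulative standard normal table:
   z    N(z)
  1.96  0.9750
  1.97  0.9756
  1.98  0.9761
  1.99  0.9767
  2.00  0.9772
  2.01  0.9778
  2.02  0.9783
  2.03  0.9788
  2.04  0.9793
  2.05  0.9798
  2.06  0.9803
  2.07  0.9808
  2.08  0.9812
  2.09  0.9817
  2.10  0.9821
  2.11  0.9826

0.9793

T = 0.25;  σ√T = 0.2150
d₁ = [ln(30/20) + (0.041 + 0.43²/2)·0.25] / 0.2150 = [0.4055 + 0.0334] / 0.2150 = 2.0411 → 2.04
N(d₁) = N(2.04) = 0.9793
Δ_call = N(d₁) = 0.9793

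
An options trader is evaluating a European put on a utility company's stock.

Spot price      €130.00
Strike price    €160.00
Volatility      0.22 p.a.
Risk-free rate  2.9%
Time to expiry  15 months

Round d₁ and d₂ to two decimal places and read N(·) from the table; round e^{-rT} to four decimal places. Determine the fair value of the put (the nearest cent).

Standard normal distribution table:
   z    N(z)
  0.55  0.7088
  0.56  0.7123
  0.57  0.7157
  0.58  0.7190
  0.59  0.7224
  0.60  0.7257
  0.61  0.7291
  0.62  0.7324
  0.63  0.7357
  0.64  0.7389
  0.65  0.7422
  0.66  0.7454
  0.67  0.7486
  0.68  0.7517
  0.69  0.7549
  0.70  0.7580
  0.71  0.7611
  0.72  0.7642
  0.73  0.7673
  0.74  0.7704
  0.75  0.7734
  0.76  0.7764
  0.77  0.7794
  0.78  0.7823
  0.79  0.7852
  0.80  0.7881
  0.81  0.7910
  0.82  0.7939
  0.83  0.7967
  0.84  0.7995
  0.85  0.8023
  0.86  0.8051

T = 1.25;  σ√T = 0.2460
d₁ = [ln(130/160) + (0.029 + 0.22²/2)·1.25] / 0.2460 = [-0.2076 + 0.0665] / 0.2460 = -0.5738 ⇒ -0.57
d₂ = d₁ − σ√T = -0.5738 − 0.2460 = -0.8198 ⇒ -0.82
exp(−rT) = exp(−0.029·1.25) = 0.9644
N(−d₂) = N(0.82) = 0.7939;  N(−d₁) = N(0.57) = 0.7157
P = 160·0.9644·0.7939 − 130·0.7157 = 122.5019 − 93.0410 = 29.4609

€29.46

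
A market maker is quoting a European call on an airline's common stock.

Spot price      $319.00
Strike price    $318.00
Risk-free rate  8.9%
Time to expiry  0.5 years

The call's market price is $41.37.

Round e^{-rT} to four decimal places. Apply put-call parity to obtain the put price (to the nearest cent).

$26.54

e^(−rT) = e^(−0.089·0.5) = 0.9565
Put-call parity: C − P = S − K·e^(−rT) = 319 − 318·0.9565 = 319 − 304.1670 = 14.8330
P = C − (C − P) = 41.37 − (14.8330) = 26.5370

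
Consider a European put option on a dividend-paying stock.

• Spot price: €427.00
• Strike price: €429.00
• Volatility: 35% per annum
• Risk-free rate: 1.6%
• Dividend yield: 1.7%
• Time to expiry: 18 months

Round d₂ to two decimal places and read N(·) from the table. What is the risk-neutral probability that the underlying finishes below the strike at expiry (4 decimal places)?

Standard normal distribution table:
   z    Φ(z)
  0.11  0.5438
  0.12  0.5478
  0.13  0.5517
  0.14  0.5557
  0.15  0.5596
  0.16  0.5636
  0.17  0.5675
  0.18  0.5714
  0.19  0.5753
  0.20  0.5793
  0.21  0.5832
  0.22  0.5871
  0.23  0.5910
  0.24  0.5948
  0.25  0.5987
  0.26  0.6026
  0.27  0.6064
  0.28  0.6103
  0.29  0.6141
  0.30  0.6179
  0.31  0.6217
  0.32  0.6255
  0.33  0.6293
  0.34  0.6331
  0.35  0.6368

0.5910

T = 1.5;  σ√T = 0.4287
d₁ = [ln(427/429) + (0.016 − 0.017 + 0.35²/2)·1.5] / 0.4287 = [-0.0047 + 0.0904] / 0.4287 = 0.1999 → 0.20
d₂ = d₁ − σ√T = 0.1999 − 0.4287 = -0.2287 → -0.23
Risk-neutral Pr[S_T < K] = N(−d₂) = N(0.23) = 0.5910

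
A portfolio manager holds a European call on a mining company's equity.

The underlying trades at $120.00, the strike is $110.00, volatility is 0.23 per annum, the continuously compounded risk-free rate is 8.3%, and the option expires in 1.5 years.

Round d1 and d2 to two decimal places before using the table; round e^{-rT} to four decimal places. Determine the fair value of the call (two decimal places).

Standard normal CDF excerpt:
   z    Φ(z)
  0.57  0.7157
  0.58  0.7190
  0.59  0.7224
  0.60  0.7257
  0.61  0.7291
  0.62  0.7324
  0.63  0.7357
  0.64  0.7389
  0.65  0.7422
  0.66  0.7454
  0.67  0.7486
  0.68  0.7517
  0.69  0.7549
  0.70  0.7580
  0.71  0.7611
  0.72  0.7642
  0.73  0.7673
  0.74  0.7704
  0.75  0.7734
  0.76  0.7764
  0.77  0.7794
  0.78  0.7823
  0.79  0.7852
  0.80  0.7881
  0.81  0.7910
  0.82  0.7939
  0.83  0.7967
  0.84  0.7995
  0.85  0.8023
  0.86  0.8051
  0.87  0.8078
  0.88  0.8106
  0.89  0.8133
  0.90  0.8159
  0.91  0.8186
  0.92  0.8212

σ√T = 0.23 × 1.2247 = 0.2817
d₁ = [ln(120/110) + (0.083 + 0.23²/2)·1.5] / 0.2817 = [0.0870 + 0.1642] / 0.2817 = 0.8917 → 0.89
d₂ = d₁ − σ√T = 0.8917 − 0.2817 = 0.6100 → 0.61
exp(−rT) = exp(−0.083·1.5) = 0.8829
N(d₁) = N(0.89) = 0.8133;  N(d₂) = N(0.61) = 0.7291
C = 120·0.8133 − 110·0.8829·0.7291 = 97.5960 − 70.8095 = 26.7865

$26.79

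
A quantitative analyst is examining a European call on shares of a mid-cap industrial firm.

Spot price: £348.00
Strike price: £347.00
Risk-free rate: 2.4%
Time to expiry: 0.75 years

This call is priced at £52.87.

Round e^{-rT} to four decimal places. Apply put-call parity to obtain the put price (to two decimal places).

e^(−rT) = e^(−0.024·0.75) = 0.9822
Put-call parity: C − P = S − K·e^(−rT) = 348 − 347·0.9822 = 348 − 340.8234 = 7.1766
P = C − (C − P) = 52.87 − (7.1766) = 45.6934

£45.69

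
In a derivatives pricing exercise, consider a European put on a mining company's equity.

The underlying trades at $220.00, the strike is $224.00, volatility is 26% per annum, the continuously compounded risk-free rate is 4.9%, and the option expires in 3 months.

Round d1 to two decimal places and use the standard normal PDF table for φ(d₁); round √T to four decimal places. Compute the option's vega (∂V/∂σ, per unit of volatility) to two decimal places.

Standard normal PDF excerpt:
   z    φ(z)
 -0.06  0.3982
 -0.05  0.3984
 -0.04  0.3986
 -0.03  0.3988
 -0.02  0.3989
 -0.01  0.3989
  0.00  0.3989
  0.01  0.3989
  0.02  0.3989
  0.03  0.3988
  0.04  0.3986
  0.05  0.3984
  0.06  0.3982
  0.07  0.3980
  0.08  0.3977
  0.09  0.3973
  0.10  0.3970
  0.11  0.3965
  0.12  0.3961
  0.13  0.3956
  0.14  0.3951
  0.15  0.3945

σ√T = 0.26 × 0.5000 = 0.1300
d₁ = [ln(220/224) + (0.049 + 0.26²/2)·0.25] / 0.1300 = [-0.0180 + 0.0207] / 0.1300 = 0.0206 ≈ 0.02
√T = √0.25 = 0.5000
φ(d₁) = φ(0.02) = 0.3989
vega = S·φ(d₁)·√T = 220·0.3989·0.5000 = 43.8790

43.88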